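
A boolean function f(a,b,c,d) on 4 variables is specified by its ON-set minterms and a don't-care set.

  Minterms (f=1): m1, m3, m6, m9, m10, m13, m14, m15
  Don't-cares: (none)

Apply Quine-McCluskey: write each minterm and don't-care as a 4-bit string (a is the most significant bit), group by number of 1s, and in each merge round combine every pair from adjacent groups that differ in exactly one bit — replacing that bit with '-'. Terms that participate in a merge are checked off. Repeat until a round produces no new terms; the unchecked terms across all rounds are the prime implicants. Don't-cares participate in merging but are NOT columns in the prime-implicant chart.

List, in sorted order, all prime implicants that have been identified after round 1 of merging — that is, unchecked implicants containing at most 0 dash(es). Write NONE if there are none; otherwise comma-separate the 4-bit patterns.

size-2^0 implicants → 0001(✓)  0011(✓)  0110(✓)  1001(✓)  1010(✓)  1101(✓)  1110(✓)  1111(✓)
size-2^1 implicants → -001  -110  00-1  1-01  1-10  11-1  111-
Unchecked terms (primes): -001, -110, 00-1, 1-01, 1-10, 11-1, 111-

NONE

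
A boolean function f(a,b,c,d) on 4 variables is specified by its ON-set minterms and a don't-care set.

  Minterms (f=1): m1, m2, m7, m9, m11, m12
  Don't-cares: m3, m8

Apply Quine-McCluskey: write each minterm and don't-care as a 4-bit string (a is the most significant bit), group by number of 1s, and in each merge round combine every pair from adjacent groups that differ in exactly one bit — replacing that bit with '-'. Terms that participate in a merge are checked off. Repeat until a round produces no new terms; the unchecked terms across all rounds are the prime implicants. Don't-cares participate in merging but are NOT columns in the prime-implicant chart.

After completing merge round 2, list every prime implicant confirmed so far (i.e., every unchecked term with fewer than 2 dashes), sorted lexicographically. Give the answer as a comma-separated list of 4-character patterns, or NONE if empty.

0-11, 001-, 1-00, 100-

[col 0] 0001*, 0010*, 0011*, 0111*, 1000*, 1001*, 1011*, 1100*
[col 1] -001*, -011*, 0-11, 00-1*, 001-, 1-00, 10-1*, 100-
[col 2] -0-1
Prime implicants: -0-1, 0-11, 001-, 1-00, 100-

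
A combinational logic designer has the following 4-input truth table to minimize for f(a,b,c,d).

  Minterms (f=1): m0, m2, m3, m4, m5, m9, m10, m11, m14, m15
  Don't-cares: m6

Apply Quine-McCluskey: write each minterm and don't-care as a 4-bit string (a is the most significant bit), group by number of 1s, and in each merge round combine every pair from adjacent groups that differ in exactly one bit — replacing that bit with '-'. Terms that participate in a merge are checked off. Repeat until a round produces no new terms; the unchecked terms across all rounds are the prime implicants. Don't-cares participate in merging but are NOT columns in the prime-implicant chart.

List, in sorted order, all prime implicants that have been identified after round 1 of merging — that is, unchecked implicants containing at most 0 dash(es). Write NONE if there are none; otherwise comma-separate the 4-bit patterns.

size-2^0 implicants → 0000(✓)  0010(✓)  0011(✓)  0100(✓)  0101(✓)  0110(✓)  1001(✓)  1010(✓)  1011(✓)  1110(✓)  1111(✓)
size-2^1 implicants → -010(✓)  -011(✓)  -110(✓)  0-00(✓)  0-10(✓)  00-0(✓)  001-(✓)  01-0(✓)  010-  1-10(✓)  1-11(✓)  10-1  101-(✓)  111-(✓)
size-2^2 implicants → --10  -01-  0--0  1-1-
Unchecked terms (primes): --10, -01-, 0--0, 010-, 1-1-, 10-1

NONE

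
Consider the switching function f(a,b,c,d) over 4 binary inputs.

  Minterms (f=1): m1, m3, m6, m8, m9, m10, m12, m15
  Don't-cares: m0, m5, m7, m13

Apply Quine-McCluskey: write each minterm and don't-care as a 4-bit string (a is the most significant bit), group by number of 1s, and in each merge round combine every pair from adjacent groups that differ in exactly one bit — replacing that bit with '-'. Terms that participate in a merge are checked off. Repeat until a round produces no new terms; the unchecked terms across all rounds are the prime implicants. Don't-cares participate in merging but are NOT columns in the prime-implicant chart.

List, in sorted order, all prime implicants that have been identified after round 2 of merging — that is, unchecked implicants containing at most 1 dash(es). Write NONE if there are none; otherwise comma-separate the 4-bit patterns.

[col 0] 0000*, 0001*, 0011*, 0101*, 0110*, 0111*, 1000*, 1001*, 1010*, 1100*, 1101*, 1111*
[col 1] -000*, -001*, -101*, -111*, 0-01*, 0-11*, 00-1*, 000-*, 01-1*, 011-, 1-00*, 1-01*, 10-0, 100-*, 11-1*, 110-*
[col 2] --01, -00-, -1-1, 0--1, 1-0-
Prime implicants: --01, -00-, -1-1, 0--1, 011-, 1-0-, 10-0

011-, 10-0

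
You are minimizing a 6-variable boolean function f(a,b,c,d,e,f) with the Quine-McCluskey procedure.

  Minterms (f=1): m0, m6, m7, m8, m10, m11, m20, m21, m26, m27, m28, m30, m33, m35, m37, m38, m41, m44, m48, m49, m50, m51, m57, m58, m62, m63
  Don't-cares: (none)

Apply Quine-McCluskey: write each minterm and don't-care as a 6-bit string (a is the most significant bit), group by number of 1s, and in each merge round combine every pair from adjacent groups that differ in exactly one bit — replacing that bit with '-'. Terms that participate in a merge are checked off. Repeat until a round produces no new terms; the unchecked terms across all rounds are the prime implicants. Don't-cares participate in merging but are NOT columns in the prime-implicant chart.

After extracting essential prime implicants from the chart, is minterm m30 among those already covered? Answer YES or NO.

NO

size-2^0 implicants → 000000(✓)  000110(✓)  000111(✓)  001000(✓)  001010(✓)  001011(✓)  010100(✓)  010101(✓)  011010(✓)  011011(✓)  011100(✓)  011110(✓)  100001(✓)  100011(✓)  100101(✓)  100110(✓)  101001(✓)  101100  110000(✓)  110001(✓)  110010(✓)  110011(✓)  111001(✓)  111010(✓)  111110(✓)  111111(✓)
size-2^1 implicants → -00110  -11010(✓)  -11110(✓)  0-1010(✓)  0-1011(✓)  00-000  00011-  0010-0  00101-(✓)  01-100  01010-  011-10(✓)  01101-(✓)  0111-0  1-0001(✓)  1-0011(✓)  1-1001(✓)  10-001(✓)  100-01  1000-1(✓)  11-001(✓)  11-010  1100-0(✓)  1100-1(✓)  11000-(✓)  11001-(✓)  111-10(✓)  11111-
size-2^2 implicants → -11-10  0-101-  1--001  1-00-1  1100--
Unchecked terms (primes): -00110, -11-10, 0-101-, 00-000, 00011-, 0010-0, 01-100, 01010-, 0111-0, 1--001, 1-00-1, 100-01, 101100, 11-010, 1100--, 11111-
Minterm coverage:
  m0 ⊆ 00-000 [E]
  m6 ⊆ -00110,00011-
  m7 ⊆ 00011- [E]
  m8 ⊆ 00-000,0010-0
  m10 ⊆ 0-101-,0010-0
  m11 ⊆ 0-101- [E]
  m20 ⊆ 01-100,01010-
  m21 ⊆ 01010- [E]
  m26 ⊆ -11-10,0-101-
  m27 ⊆ 0-101- [E]
  m28 ⊆ 01-100,0111-0
  m30 ⊆ -11-10,0111-0
  m33 ⊆ 1--001,1-00-1,100-01
  m35 ⊆ 1-00-1 [E]
  m37 ⊆ 100-01 [E]
  m38 ⊆ -00110 [E]
  m41 ⊆ 1--001 [E]
  m44 ⊆ 101100 [E]
  m48 ⊆ 1100-- [E]
  m49 ⊆ 1--001,1-00-1,1100--
  m50 ⊆ 11-010,1100--
  m51 ⊆ 1-00-1,1100--
  m57 ⊆ 1--001 [E]
  m58 ⊆ -11-10,11-010
  m62 ⊆ -11-10,11111-
  m63 ⊆ 11111- [E]
E = {-00110, 0-101-, 00-000, 00011-, 01010-, 1--001, 1-00-1, 100-01, 101100, 1100--, 11111-}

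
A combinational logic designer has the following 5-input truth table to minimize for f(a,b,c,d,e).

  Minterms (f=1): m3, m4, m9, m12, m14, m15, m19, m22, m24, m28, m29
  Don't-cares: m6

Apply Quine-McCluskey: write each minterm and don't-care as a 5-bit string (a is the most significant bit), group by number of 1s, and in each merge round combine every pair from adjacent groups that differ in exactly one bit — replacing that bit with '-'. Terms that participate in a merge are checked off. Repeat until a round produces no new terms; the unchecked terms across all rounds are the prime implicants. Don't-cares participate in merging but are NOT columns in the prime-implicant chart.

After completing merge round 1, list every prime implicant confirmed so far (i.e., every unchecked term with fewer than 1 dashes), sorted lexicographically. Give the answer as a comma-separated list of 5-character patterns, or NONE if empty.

size-2^0 implicants → 00011(✓)  00100(✓)  00110(✓)  01001  01100(✓)  01110(✓)  01111(✓)  10011(✓)  10110(✓)  11000(✓)  11100(✓)  11101(✓)
size-2^1 implicants → -0011  -0110  -1100  0-100(✓)  0-110(✓)  001-0(✓)  011-0(✓)  0111-  11-00  1110-
size-2^2 implicants → 0-1-0
Unchecked terms (primes): -0011, -0110, -1100, 0-1-0, 01001, 0111-, 11-00, 1110-

01001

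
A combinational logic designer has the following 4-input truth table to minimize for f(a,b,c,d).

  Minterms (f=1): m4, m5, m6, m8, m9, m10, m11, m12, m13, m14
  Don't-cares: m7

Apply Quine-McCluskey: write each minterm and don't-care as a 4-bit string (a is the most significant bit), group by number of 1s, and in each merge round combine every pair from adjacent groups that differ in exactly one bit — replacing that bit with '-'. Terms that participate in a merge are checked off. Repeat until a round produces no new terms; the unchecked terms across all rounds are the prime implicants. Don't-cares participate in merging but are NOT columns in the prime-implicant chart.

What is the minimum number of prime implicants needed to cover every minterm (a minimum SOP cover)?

3

size-2^0 implicants → 0100(✓)  0101(✓)  0110(✓)  0111(✓)  1000(✓)  1001(✓)  1010(✓)  1011(✓)  1100(✓)  1101(✓)  1110(✓)
size-2^1 implicants → -100(✓)  -101(✓)  -110(✓)  01-0(✓)  01-1(✓)  010-(✓)  011-(✓)  1-00(✓)  1-01(✓)  1-10(✓)  10-0(✓)  10-1(✓)  100-(✓)  101-(✓)  11-0(✓)  110-(✓)
size-2^2 implicants → -1-0  -10-  01--  1--0  1-0-  10--
Unchecked terms (primes): -1-0, -10-, 01--, 1--0, 1-0-, 10--
Minterm coverage:
  m4 ⊆ -1-0,-10-,01--
  m5 ⊆ -10-,01--
  m6 ⊆ -1-0,01--
  m8 ⊆ 1--0,1-0-,10--
  m9 ⊆ 1-0-,10--
  m10 ⊆ 1--0,10--
  m11 ⊆ 10-- [E]
  m12 ⊆ -1-0,-10-,1--0,1-0-
  m13 ⊆ -10-,1-0-
  m14 ⊆ -1-0,1--0
E = {10--}
Petrick residual → -1-0, -10-
Cover = bd' + bc' + ab'  |cover|=3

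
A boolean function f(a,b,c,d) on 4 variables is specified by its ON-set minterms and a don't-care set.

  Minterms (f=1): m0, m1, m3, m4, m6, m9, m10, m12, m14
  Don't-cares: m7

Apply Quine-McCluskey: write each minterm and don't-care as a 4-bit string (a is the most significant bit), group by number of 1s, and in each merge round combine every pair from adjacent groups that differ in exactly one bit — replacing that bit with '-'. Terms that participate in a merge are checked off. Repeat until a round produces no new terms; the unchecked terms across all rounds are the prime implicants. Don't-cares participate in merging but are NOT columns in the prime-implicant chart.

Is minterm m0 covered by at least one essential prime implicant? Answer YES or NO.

Round 0: 0000✓ 0001✓ 0011✓ 0100✓ 0110✓ 0111✓ 1001✓ 1010✓ 1100✓ 1110✓
Round 1: -001 -100✓ -110✓ 0-00 0-11 00-1 000- 01-0✓ 011- 1-10 11-0✓
Round 2: -1-0
PIs = {-001, -1-0, 0-00, 0-11, 00-1, 000-, 011-, 1-10}
Coverage chart:
  m0: 0-00,000-
  m1: -001,00-1,000-
  m3: 0-11,00-1
  m4: -1-0,0-00
  m6: -1-0,011-
  m9: -001 ←essential
  m10: 1-10 ←essential
  m12: -1-0 ←essential
  m14: -1-0,1-10
Essential: -001, -1-0, 1-10

NO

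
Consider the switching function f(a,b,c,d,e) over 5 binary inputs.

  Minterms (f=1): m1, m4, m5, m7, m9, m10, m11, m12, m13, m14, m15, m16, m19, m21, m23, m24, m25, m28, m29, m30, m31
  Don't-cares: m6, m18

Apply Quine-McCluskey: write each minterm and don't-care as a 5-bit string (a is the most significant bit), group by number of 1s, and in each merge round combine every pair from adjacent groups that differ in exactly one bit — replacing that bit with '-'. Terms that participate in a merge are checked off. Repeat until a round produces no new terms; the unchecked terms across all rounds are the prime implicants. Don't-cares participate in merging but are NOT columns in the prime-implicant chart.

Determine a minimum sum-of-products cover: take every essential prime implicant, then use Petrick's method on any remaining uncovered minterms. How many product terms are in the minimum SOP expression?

size-2^0 implicants → 00001(✓)  00100(✓)  00101(✓)  00110(✓)  00111(✓)  01001(✓)  01010(✓)  01011(✓)  01100(✓)  01101(✓)  01110(✓)  01111(✓)  10000(✓)  10010(✓)  10011(✓)  10101(✓)  10111(✓)  11000(✓)  11001(✓)  11100(✓)  11101(✓)  11110(✓)  11111(✓)
size-2^1 implicants → -0101(✓)  -0111(✓)  -1001(✓)  -1100(✓)  -1101(✓)  -1110(✓)  -1111(✓)  0-001(✓)  0-100(✓)  0-101(✓)  0-110(✓)  0-111(✓)  00-01(✓)  001-0(✓)  001-1(✓)  0010-(✓)  0011-(✓)  01-01(✓)  01-10(✓)  01-11(✓)  010-1(✓)  0101-(✓)  011-0(✓)  011-1(✓)  0110-(✓)  0111-(✓)  1-000  1-101(✓)  1-111(✓)  10-11  100-0  1001-  101-1(✓)  11-00(✓)  11-01(✓)  1100-(✓)  111-0(✓)  111-1(✓)  1110-(✓)  1111-(✓)
size-2^2 implicants → --101(✓)  --111(✓)  -01-1(✓)  -1-01  -11-0(✓)  -11-1(✓)  -110-(✓)  -111-(✓)  0--01  0-1-0(✓)  0-1-1(✓)  0-10-(✓)  0-11-(✓)  001--(✓)  01--1  01-1-  011--(✓)  1-1-1(✓)  11-0-  111--(✓)
size-2^3 implicants → --1-1  -11--  0-1--
Unchecked terms (primes): --1-1, -1-01, -11--, 0--01, 0-1--, 01--1, 01-1-, 1-000, 10-11, 100-0, 1001-, 11-0-
Minterm coverage:
  m1 ⊆ 0--01 [E]
  m4 ⊆ 0-1-- [E]
  m5 ⊆ --1-1,0--01,0-1--
  m7 ⊆ --1-1,0-1--
  m9 ⊆ -1-01,0--01,01--1
  m10 ⊆ 01-1- [E]
  m11 ⊆ 01--1,01-1-
  m12 ⊆ -11--,0-1--
  m13 ⊆ --1-1,-1-01,-11--,0--01,0-1--,01--1
  m14 ⊆ -11--,0-1--,01-1-
  m15 ⊆ --1-1,-11--,0-1--,01--1,01-1-
  m16 ⊆ 1-000,100-0
  m19 ⊆ 10-11,1001-
  m21 ⊆ --1-1 [E]
  m23 ⊆ --1-1,10-11
  m24 ⊆ 1-000,11-0-
  m25 ⊆ -1-01,11-0-
  m28 ⊆ -11--,11-0-
  m29 ⊆ --1-1,-1-01,-11--,11-0-
  m30 ⊆ -11-- [E]
  m31 ⊆ --1-1,-11--
E = {--1-1, -11--, 0--01, 0-1--, 01-1-}
Petrick residual → -1-01, 1-000, 10-11
Cover = ce + bd'e + bc + a'd'e + a'c + a'bd + ac'd'e' + ab'de  |cover|=8

8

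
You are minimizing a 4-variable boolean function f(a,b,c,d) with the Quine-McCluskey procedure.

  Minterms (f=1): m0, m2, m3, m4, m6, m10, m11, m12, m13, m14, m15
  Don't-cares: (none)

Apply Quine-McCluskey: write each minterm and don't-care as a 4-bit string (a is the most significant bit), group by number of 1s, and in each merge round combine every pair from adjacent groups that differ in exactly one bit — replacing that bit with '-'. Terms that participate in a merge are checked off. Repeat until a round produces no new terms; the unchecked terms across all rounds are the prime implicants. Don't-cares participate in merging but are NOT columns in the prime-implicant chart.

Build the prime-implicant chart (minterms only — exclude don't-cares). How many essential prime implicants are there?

3

Round 0: 0000✓ 0010✓ 0011✓ 0100✓ 0110✓ 1010✓ 1011✓ 1100✓ 1101✓ 1110✓ 1111✓
Round 1: -010✓ -011✓ -100✓ -110✓ 0-00✓ 0-10✓ 00-0✓ 001-✓ 01-0✓ 1-10✓ 1-11✓ 101-✓ 11-0✓ 11-1✓ 110-✓ 111-✓
Round 2: --10 -01- -1-0 0--0 1-1- 11--
PIs = {--10, -01-, -1-0, 0--0, 1-1-, 11--}
Coverage chart:
  m0: 0--0 ←essential
  m2: --10,-01-,0--0
  m3: -01- ←essential
  m4: -1-0,0--0
  m6: --10,-1-0,0--0
  m10: --10,-01-,1-1-
  m11: -01-,1-1-
  m12: -1-0,11--
  m13: 11-- ←essential
  m14: --10,-1-0,1-1-,11--
  m15: 1-1-,11--
Essential: -01-, 0--0, 11--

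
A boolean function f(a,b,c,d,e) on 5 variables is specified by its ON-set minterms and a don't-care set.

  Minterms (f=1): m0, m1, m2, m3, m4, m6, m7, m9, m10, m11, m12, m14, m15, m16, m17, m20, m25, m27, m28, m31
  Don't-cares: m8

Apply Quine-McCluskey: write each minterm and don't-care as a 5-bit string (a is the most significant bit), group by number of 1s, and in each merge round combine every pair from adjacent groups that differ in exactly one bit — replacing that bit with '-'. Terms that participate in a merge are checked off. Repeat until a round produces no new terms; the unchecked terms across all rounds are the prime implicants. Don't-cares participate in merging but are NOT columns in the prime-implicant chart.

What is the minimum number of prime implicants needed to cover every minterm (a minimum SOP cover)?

Round 0: 00000✓ 00001✓ 00010✓ 00011✓ 00100✓ 00110✓ 00111✓ 01000✓ 01001✓ 01010✓ 01011✓ 01100✓ 01110✓ 01111✓ 10000✓ 10001✓ 10100✓ 11001✓ 11011✓ 11100✓ 11111✓
Round 1: -0000✓ -0001✓ -0100✓ -1001✓ -1011✓ -1100✓ -1111✓ 0-000✓ 0-001✓ 0-010✓ 0-011✓ 0-100✓ 0-110✓ 0-111✓ 00-00✓ 00-10✓ 00-11✓ 000-0✓ 000-1✓ 0000-✓ 0001-✓ 001-0✓ 0011-✓ 01-00✓ 01-10✓ 01-11✓ 010-0✓ 010-1✓ 0100-✓ 0101-✓ 011-0✓ 0111-✓ 1-001✓ 1-100✓ 10-00✓ 1000-✓ 11-11✓ 110-1✓
Round 2: --001 --100 -0-00 -000- -1-11 -10-1 0--00✓ 0--10✓ 0--11✓ 0-0-0✓ 0-0-1✓ 0-00-✓ 0-01-✓ 0-1-0✓ 0-11-✓ 00--0✓ 00-1-✓ 000--✓ 01--0✓ 01-1-✓ 010--✓
Round 3: 0---0 0--1- 0-0--
PIs = {--001, --100, -0-00, -000-, -1-11, -10-1, 0---0, 0--1-, 0-0--}
Coverage chart:
  m0: -0-00,-000-,0---0,0-0--
  m1: --001,-000-,0-0--
  m2: 0---0,0--1-,0-0--
  m3: 0--1-,0-0--
  m4: --100,-0-00,0---0
  m6: 0---0,0--1-
  m7: 0--1- ←essential
  m9: --001,-10-1,0-0--
  m10: 0---0,0--1-,0-0--
  m11: -1-11,-10-1,0--1-,0-0--
  m12: --100,0---0
  m14: 0---0,0--1-
  m15: -1-11,0--1-
  m16: -0-00,-000-
  m17: --001,-000-
  m20: --100,-0-00
  m25: --001,-10-1
  m27: -1-11,-10-1
  m28: --100 ←essential
  m31: -1-11 ←essential
Essential: --100, -1-11, 0--1-
Petrick residual → --001, -0-00
Min cover (5 terms): c'd'e + cd'e' + b'd'e' + bde + a'd

5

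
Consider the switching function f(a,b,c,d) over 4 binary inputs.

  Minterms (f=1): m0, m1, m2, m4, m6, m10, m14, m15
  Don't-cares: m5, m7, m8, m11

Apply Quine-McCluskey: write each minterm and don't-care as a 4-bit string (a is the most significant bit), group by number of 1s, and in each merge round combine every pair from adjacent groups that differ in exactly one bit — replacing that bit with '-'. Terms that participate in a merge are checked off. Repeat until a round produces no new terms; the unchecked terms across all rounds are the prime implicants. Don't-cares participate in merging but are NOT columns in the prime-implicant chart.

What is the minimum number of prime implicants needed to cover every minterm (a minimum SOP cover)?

Round 0: 0000✓ 0001✓ 0010✓ 0100✓ 0101✓ 0110✓ 0111✓ 1000✓ 1010✓ 1011✓ 1110✓ 1111✓
Round 1: -000✓ -010✓ -110✓ -111✓ 0-00✓ 0-01✓ 0-10✓ 00-0✓ 000-✓ 01-0✓ 01-1✓ 010-✓ 011-✓ 1-10✓ 1-11✓ 10-0✓ 101-✓ 111-✓
Round 2: --10 -0-0 -11- 0--0 0-0- 01-- 1-1-
PIs = {--10, -0-0, -11-, 0--0, 0-0-, 01--, 1-1-}
Coverage chart:
  m0: -0-0,0--0,0-0-
  m1: 0-0- ←essential
  m2: --10,-0-0,0--0
  m4: 0--0,0-0-,01--
  m6: --10,-11-,0--0,01--
  m10: --10,-0-0,1-1-
  m14: --10,-11-,1-1-
  m15: -11-,1-1-
Essential: 0-0-
Petrick residual → --10, -11-
Min cover (3 terms): cd' + bc + a'c'

3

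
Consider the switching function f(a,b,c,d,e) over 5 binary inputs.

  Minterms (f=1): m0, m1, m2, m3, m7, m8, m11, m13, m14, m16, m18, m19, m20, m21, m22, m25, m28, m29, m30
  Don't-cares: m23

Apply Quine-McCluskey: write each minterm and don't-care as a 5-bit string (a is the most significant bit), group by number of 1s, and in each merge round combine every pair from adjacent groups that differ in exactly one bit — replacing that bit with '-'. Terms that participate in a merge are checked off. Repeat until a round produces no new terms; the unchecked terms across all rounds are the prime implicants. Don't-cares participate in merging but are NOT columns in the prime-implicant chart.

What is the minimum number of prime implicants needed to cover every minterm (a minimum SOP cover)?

[col 0] 00000*, 00001*, 00010*, 00011*, 00111*, 01000*, 01011*, 01101*, 01110*, 10000*, 10010*, 10011*, 10100*, 10101*, 10110*, 10111*, 11001*, 11100*, 11101*, 11110*
[col 1] -0000*, -0010*, -0011*, -0111*, -1101, -1110, 0-000, 0-011, 00-11*, 000-0*, 000-1*, 0000-*, 0001-*, 1-100*, 1-101*, 1-110*, 10-00*, 10-10*, 10-11*, 100-0*, 1001-*, 101-0*, 101-1*, 1010-*, 1011-*, 11-01, 111-0*, 1110-*
[col 2] -0-11, -00-0, -001-, 000--, 1-1-0, 1-10-, 10--0, 10-1-, 101--
Prime implicants: -0-11, -00-0, -001-, -1101, -1110, 0-000, 0-011, 000--, 1-1-0, 1-10-, 10--0, 10-1-, 101--, 11-01
PI chart (minterm → PIs covering it):
  0 | -00-0,0-000,000--
  1 | 000--  (sole → essential)
  2 | -00-0,-001-,000--
  3 | -0-11,-001-,0-011,000--
  7 | -0-11  (sole → essential)
  8 | 0-000  (sole → essential)
  11 | 0-011  (sole → essential)
  13 | -1101  (sole → essential)
  14 | -1110  (sole → essential)
  16 | -00-0,10--0
  18 | -00-0,-001-,10--0,10-1-
  19 | -0-11,-001-,10-1-
  20 | 1-1-0,1-10-,10--0,101--
  21 | 1-10-,101--
  22 | 1-1-0,10--0,10-1-,101--
  25 | 11-01  (sole → essential)
  28 | 1-1-0,1-10-
  29 | -1101,1-10-,11-01
  30 | -1110,1-1-0
Essential prime implicants: -0-11, -1101, -1110, 0-000, 0-011, 000--, 11-01
Petrick residual → 1-10-, 10--0
Minimum SOP uses 9 PIs: b'de + bcd'e + bcde' + a'c'd'e' + a'c'de + a'b'c' + acd' + ab'e' + abd'e

9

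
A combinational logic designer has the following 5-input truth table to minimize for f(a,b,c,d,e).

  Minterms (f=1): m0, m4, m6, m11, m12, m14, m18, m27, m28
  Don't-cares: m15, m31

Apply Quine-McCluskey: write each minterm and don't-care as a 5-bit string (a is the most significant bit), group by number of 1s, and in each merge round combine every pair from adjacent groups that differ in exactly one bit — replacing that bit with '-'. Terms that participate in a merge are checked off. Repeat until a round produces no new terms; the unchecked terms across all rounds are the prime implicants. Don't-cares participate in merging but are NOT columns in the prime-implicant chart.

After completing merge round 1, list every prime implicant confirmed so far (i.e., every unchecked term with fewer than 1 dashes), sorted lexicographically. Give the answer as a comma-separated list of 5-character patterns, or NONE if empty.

size-2^0 implicants → 00000(✓)  00100(✓)  00110(✓)  01011(✓)  01100(✓)  01110(✓)  01111(✓)  10010  11011(✓)  11100(✓)  11111(✓)
size-2^1 implicants → -1011(✓)  -1100  -1111(✓)  0-100(✓)  0-110(✓)  00-00  001-0(✓)  01-11(✓)  011-0(✓)  0111-  11-11(✓)
size-2^2 implicants → -1-11  0-1-0
Unchecked terms (primes): -1-11, -1100, 0-1-0, 00-00, 0111-, 10010

10010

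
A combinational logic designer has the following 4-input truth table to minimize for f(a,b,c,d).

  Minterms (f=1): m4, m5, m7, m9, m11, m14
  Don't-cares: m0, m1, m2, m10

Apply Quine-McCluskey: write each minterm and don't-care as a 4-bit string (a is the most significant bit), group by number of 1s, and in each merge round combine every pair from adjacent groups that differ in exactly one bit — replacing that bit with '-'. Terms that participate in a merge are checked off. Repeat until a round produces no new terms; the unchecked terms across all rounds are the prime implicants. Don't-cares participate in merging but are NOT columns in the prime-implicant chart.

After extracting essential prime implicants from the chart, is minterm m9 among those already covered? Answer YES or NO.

Round 0: 0000✓ 0001✓ 0010✓ 0100✓ 0101✓ 0111✓ 1001✓ 1010✓ 1011✓ 1110✓
Round 1: -001 -010 0-00✓ 0-01✓ 00-0 000-✓ 01-1 010-✓ 1-10 10-1 101-
Round 2: 0-0-
PIs = {-001, -010, 0-0-, 00-0, 01-1, 1-10, 10-1, 101-}
Coverage chart:
  m4: 0-0- ←essential
  m5: 0-0-,01-1
  m7: 01-1 ←essential
  m9: -001,10-1
  m11: 10-1,101-
  m14: 1-10 ←essential
Essential: 0-0-, 01-1, 1-10

NO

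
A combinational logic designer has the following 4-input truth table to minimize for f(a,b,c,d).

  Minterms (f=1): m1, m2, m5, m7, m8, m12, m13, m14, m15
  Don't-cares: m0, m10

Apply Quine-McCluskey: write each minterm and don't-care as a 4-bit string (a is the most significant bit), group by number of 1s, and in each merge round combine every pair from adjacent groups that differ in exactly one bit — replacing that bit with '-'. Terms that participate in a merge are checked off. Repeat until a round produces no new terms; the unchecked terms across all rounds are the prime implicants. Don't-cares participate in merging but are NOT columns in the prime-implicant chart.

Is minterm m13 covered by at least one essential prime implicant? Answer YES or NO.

YES

size-2^0 implicants → 0000(✓)  0001(✓)  0010(✓)  0101(✓)  0111(✓)  1000(✓)  1010(✓)  1100(✓)  1101(✓)  1110(✓)  1111(✓)
size-2^1 implicants → -000(✓)  -010(✓)  -101(✓)  -111(✓)  0-01  00-0(✓)  000-  01-1(✓)  1-00(✓)  1-10(✓)  10-0(✓)  11-0(✓)  11-1(✓)  110-(✓)  111-(✓)
size-2^2 implicants → -0-0  -1-1  1--0  11--
Unchecked terms (primes): -0-0, -1-1, 0-01, 000-, 1--0, 11--
Minterm coverage:
  m1 ⊆ 0-01,000-
  m2 ⊆ -0-0 [E]
  m5 ⊆ -1-1,0-01
  m7 ⊆ -1-1 [E]
  m8 ⊆ -0-0,1--0
  m12 ⊆ 1--0,11--
  m13 ⊆ -1-1,11--
  m14 ⊆ 1--0,11--
  m15 ⊆ -1-1,11--
E = {-0-0, -1-1}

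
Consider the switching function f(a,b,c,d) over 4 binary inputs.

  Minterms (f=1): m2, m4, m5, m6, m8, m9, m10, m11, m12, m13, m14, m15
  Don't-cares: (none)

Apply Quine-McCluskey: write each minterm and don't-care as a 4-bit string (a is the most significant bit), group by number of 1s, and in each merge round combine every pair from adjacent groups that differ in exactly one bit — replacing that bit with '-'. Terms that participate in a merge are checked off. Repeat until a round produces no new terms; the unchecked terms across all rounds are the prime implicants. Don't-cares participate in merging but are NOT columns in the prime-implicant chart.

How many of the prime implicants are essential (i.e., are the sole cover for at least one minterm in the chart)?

3

[col 0] 0010*, 0100*, 0101*, 0110*, 1000*, 1001*, 1010*, 1011*, 1100*, 1101*, 1110*, 1111*
[col 1] -010*, -100*, -101*, -110*, 0-10*, 01-0*, 010-*, 1-00*, 1-01*, 1-10*, 1-11*, 10-0*, 10-1*, 100-*, 101-*, 11-0*, 11-1*, 110-*, 111-*
[col 2] --10, -1-0, -10-, 1--0*, 1--1*, 1-0-*, 1-1-*, 10--*, 11--*
[col 3] 1---
Prime implicants: --10, -1-0, -10-, 1---
PI chart (minterm → PIs covering it):
  2 | --10  (sole → essential)
  4 | -1-0,-10-
  5 | -10-  (sole → essential)
  6 | --10,-1-0
  8 | 1---  (sole → essential)
  9 | 1---  (sole → essential)
  10 | --10,1---
  11 | 1---  (sole → essential)
  12 | -1-0,-10-,1---
  13 | -10-,1---
  14 | --10,-1-0,1---
  15 | 1---  (sole → essential)
Essential prime implicants: --10, -10-, 1---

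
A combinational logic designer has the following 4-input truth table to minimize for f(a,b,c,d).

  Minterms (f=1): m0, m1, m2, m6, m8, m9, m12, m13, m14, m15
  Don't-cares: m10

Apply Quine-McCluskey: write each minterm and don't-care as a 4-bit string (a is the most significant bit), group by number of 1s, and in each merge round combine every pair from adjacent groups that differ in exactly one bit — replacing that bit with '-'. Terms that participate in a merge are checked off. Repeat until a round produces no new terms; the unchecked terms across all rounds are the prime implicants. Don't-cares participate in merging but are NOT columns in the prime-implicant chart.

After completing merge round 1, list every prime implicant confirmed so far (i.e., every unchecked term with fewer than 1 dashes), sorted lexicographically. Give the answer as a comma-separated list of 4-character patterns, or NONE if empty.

NONE

[col 0] 0000*, 0001*, 0010*, 0110*, 1000*, 1001*, 1010*, 1100*, 1101*, 1110*, 1111*
[col 1] -000*, -001*, -010*, -110*, 0-10*, 00-0*, 000-*, 1-00*, 1-01*, 1-10*, 10-0*, 100-*, 11-0*, 11-1*, 110-*, 111-*
[col 2] --10, -0-0, -00-, 1--0, 1-0-, 11--
Prime implicants: --10, -0-0, -00-, 1--0, 1-0-, 11--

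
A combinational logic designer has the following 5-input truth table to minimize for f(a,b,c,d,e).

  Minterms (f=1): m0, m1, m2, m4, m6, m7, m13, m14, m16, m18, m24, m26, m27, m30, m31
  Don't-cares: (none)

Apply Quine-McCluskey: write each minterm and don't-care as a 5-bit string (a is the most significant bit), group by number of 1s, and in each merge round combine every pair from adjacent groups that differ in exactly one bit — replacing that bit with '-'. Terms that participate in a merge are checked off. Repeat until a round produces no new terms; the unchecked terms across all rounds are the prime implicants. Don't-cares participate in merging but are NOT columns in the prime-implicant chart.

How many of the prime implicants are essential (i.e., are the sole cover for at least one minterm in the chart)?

6

Round 0: 00000✓ 00001✓ 00010✓ 00100✓ 00110✓ 00111✓ 01101 01110✓ 10000✓ 10010✓ 11000✓ 11010✓ 11011✓ 11110✓ 11111✓
Round 1: -0000✓ -0010✓ -1110 0-110 00-00✓ 00-10✓ 000-0✓ 0000- 001-0✓ 0011- 1-000✓ 1-010✓ 100-0✓ 11-10✓ 11-11✓ 110-0✓ 1101-✓ 1111-✓
Round 2: -00-0 00--0 1-0-0 11-1-
PIs = {-00-0, -1110, 0-110, 00--0, 0000-, 0011-, 01101, 1-0-0, 11-1-}
Coverage chart:
  m0: -00-0,00--0,0000-
  m1: 0000- ←essential
  m2: -00-0,00--0
  m4: 00--0 ←essential
  m6: 0-110,00--0,0011-
  m7: 0011- ←essential
  m13: 01101 ←essential
  m14: -1110,0-110
  m16: -00-0,1-0-0
  m18: -00-0,1-0-0
  m24: 1-0-0 ←essential
  m26: 1-0-0,11-1-
  m27: 11-1- ←essential
  m30: -1110,11-1-
  m31: 11-1- ←essential
Essential: 00--0, 0000-, 0011-, 01101, 1-0-0, 11-1-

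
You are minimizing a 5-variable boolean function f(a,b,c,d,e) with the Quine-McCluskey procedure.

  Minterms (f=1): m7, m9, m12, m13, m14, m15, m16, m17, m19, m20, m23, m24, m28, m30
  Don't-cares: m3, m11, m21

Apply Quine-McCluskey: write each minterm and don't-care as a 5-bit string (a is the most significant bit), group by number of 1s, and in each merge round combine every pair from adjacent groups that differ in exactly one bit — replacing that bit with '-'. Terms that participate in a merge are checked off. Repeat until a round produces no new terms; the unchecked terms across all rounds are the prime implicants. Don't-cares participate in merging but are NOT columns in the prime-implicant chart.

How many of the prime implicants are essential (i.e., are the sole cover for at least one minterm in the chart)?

3

[col 0] 00011*, 00111*, 01001*, 01011*, 01100*, 01101*, 01110*, 01111*, 10000*, 10001*, 10011*, 10100*, 10101*, 10111*, 11000*, 11100*, 11110*
[col 1] -0011*, -0111*, -1100*, -1110*, 0-011*, 0-111*, 00-11*, 01-01*, 01-11*, 010-1*, 011-0*, 011-1*, 0110-*, 0111-*, 1-000*, 1-100*, 10-00*, 10-01*, 10-11*, 100-1*, 1000-*, 101-1*, 1010-*, 11-00*, 111-0*
[col 2] -0-11, -11-0, 0--11, 01--1, 011--, 1--00, 10--1, 10-0-
Prime implicants: -0-11, -11-0, 0--11, 01--1, 011--, 1--00, 10--1, 10-0-
PI chart (minterm → PIs covering it):
  7 | -0-11,0--11
  9 | 01--1  (sole → essential)
  12 | -11-0,011--
  13 | 01--1,011--
  14 | -11-0,011--
  15 | 0--11,01--1,011--
  16 | 1--00,10-0-
  17 | 10--1,10-0-
  19 | -0-11,10--1
  20 | 1--00,10-0-
  23 | -0-11,10--1
  24 | 1--00  (sole → essential)
  28 | -11-0,1--00
  30 | -11-0  (sole → essential)
Essential prime implicants: -11-0, 01--1, 1--00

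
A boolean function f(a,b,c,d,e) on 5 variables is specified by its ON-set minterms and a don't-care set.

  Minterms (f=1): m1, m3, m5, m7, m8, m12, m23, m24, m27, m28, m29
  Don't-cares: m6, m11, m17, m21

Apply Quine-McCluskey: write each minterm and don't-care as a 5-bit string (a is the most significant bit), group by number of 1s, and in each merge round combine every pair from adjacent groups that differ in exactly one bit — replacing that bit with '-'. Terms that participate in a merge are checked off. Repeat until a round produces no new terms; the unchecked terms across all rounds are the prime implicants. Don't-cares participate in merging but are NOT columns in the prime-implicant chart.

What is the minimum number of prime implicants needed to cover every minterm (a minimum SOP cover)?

5

[col 0] 00001*, 00011*, 00101*, 00110*, 00111*, 01000*, 01011*, 01100*, 10001*, 10101*, 10111*, 11000*, 11011*, 11100*, 11101*
[col 1] -0001*, -0101*, -0111*, -1000*, -1011, -1100*, 0-011, 00-01*, 00-11*, 000-1*, 001-1*, 0011-, 01-00*, 1-101, 10-01*, 101-1*, 11-00*, 1110-
[col 2] -0-01, -01-1, -1-00, 00--1
Prime implicants: -0-01, -01-1, -1-00, -1011, 0-011, 00--1, 0011-, 1-101, 1110-
PI chart (minterm → PIs covering it):
  1 | -0-01,00--1
  3 | 0-011,00--1
  5 | -0-01,-01-1,00--1
  7 | -01-1,00--1,0011-
  8 | -1-00  (sole → essential)
  12 | -1-00  (sole → essential)
  23 | -01-1  (sole → essential)
  24 | -1-00  (sole → essential)
  27 | -1011  (sole → essential)
  28 | -1-00,1110-
  29 | 1-101,1110-
Essential prime implicants: -01-1, -1-00, -1011
Petrick residual → 00--1, 1-101
Minimum SOP uses 5 PIs: b'ce + bd'e' + bc'de + a'b'e + acd'e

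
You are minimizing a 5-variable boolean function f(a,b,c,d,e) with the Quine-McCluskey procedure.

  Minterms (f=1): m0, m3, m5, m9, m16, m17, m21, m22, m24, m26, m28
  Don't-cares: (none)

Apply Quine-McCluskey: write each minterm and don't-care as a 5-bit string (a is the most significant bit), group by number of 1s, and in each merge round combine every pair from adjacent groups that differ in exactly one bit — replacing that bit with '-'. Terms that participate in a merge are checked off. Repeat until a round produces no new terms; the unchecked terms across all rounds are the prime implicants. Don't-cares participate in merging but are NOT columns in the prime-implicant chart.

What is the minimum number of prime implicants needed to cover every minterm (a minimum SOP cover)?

8

[col 0] 00000*, 00011, 00101*, 01001, 10000*, 10001*, 10101*, 10110, 11000*, 11010*, 11100*
[col 1] -0000, -0101, 1-000, 10-01, 1000-, 11-00, 110-0
Prime implicants: -0000, -0101, 00011, 01001, 1-000, 10-01, 1000-, 10110, 11-00, 110-0
PI chart (minterm → PIs covering it):
  0 | -0000  (sole → essential)
  3 | 00011  (sole → essential)
  5 | -0101  (sole → essential)
  9 | 01001  (sole → essential)
  16 | -0000,1-000,1000-
  17 | 10-01,1000-
  21 | -0101,10-01
  22 | 10110  (sole → essential)
  24 | 1-000,11-00,110-0
  26 | 110-0  (sole → essential)
  28 | 11-00  (sole → essential)
Essential prime implicants: -0000, -0101, 00011, 01001, 10110, 11-00, 110-0
Petrick residual → 10-01
Minimum SOP uses 8 PIs: b'c'd'e' + b'cd'e + a'b'c'de + a'bc'd'e + ab'd'e + ab'cde' + abd'e' + abc'e'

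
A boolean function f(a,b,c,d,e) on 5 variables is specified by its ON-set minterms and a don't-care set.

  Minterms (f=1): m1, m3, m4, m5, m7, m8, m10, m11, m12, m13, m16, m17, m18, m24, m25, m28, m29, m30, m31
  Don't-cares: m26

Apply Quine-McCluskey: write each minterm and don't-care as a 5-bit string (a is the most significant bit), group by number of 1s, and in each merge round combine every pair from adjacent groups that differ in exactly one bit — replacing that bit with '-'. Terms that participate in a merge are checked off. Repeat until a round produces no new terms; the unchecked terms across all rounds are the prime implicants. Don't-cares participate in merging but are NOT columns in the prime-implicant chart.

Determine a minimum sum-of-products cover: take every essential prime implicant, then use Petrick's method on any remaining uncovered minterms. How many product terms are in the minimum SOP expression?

Round 0: 00001✓ 00011✓ 00100✓ 00101✓ 00111✓ 01000✓ 01010✓ 01011✓ 01100✓ 01101✓ 10000✓ 10001✓ 10010✓ 11000✓ 11001✓ 11010✓ 11100✓ 11101✓ 11110✓ 11111✓
Round 1: -0001 -1000✓ -1010✓ -1100✓ -1101✓ 0-011 0-100✓ 0-101✓ 00-01✓ 00-11✓ 000-1✓ 001-1✓ 0010-✓ 01-00✓ 010-0✓ 0101- 0110-✓ 1-000✓ 1-001✓ 1-010✓ 100-0✓ 1000-✓ 11-00✓ 11-01✓ 11-10✓ 110-0✓ 1100-✓ 111-0✓ 111-1✓ 1110-✓ 1111-✓
Round 2: -1-00 -10-0 -110- 0-10- 00--1 1-0-0 1-00- 11--0 11-0- 111--
PIs = {-0001, -1-00, -10-0, -110-, 0-011, 0-10-, 00--1, 0101-, 1-0-0, 1-00-, 11--0, 11-0-, 111--}
Coverage chart:
  m1: -0001,00--1
  m3: 0-011,00--1
  m4: 0-10- ←essential
  m5: 0-10-,00--1
  m7: 00--1 ←essential
  m8: -1-00,-10-0
  m10: -10-0,0101-
  m11: 0-011,0101-
  m12: -1-00,-110-,0-10-
  m13: -110-,0-10-
  m16: 1-0-0,1-00-
  m17: -0001,1-00-
  m18: 1-0-0 ←essential
  m24: -1-00,-10-0,1-0-0,1-00-,11--0,11-0-
  m25: 1-00-,11-0-
  m28: -1-00,-110-,11--0,11-0-,111--
  m29: -110-,11-0-,111--
  m30: 11--0,111--
  m31: 111-- ←essential
Essential: 0-10-, 00--1, 1-0-0, 111--
Petrick residual → -1-00, 0101-, 1-00-
Min cover (7 terms): bd'e' + a'cd' + a'b'e + a'bc'd + ac'e' + ac'd' + abc

7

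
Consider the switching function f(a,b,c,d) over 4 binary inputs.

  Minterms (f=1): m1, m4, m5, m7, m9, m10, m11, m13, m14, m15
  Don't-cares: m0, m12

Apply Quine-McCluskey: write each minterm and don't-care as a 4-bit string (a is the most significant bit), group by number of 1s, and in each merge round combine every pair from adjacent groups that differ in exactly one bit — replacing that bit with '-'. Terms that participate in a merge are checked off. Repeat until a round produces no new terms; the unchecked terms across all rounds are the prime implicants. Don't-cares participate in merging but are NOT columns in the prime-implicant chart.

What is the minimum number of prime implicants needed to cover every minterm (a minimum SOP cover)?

4

size-2^0 implicants → 0000(✓)  0001(✓)  0100(✓)  0101(✓)  0111(✓)  1001(✓)  1010(✓)  1011(✓)  1100(✓)  1101(✓)  1110(✓)  1111(✓)
size-2^1 implicants → -001(✓)  -100(✓)  -101(✓)  -111(✓)  0-00(✓)  0-01(✓)  000-(✓)  01-1(✓)  010-(✓)  1-01(✓)  1-10(✓)  1-11(✓)  10-1(✓)  101-(✓)  11-0(✓)  11-1(✓)  110-(✓)  111-(✓)
size-2^2 implicants → --01  -1-1  -10-  0-0-  1--1  1-1-  11--
Unchecked terms (primes): --01, -1-1, -10-, 0-0-, 1--1, 1-1-, 11--
Minterm coverage:
  m1 ⊆ --01,0-0-
  m4 ⊆ -10-,0-0-
  m5 ⊆ --01,-1-1,-10-,0-0-
  m7 ⊆ -1-1 [E]
  m9 ⊆ --01,1--1
  m10 ⊆ 1-1- [E]
  m11 ⊆ 1--1,1-1-
  m13 ⊆ --01,-1-1,-10-,1--1,11--
  m14 ⊆ 1-1-,11--
  m15 ⊆ -1-1,1--1,1-1-,11--
E = {-1-1, 1-1-}
Petrick residual → --01, -10-
Cover = c'd + bd + bc' + ac  |cover|=4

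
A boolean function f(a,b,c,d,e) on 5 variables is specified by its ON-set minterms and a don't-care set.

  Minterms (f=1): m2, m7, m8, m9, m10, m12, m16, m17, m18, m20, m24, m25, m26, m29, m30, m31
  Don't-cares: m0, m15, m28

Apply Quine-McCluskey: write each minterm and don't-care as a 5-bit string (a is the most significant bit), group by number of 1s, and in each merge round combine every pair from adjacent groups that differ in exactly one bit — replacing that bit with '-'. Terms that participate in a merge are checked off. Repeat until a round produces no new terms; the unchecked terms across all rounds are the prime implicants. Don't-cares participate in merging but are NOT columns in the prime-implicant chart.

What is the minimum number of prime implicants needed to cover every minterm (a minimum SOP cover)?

[col 0] 00000*, 00010*, 00111*, 01000*, 01001*, 01010*, 01100*, 01111*, 10000*, 10001*, 10010*, 10100*, 11000*, 11001*, 11010*, 11100*, 11101*, 11110*, 11111*
[col 1] -0000*, -0010*, -1000*, -1001*, -1010*, -1100*, -1111, 0-000*, 0-010*, 0-111, 000-0*, 01-00*, 010-0*, 0100-*, 1-000*, 1-001*, 1-010*, 1-100*, 10-00*, 100-0*, 1000-*, 11-00*, 11-01*, 11-10*, 110-0*, 1100-*, 111-0*, 111-1*, 1110-*, 1111-*
[col 2] --000*, --010*, -00-0*, -1-00, -10-0*, -100-, 0-0-0*, 1--00, 1-0-0*, 1-00-, 11--0, 11-0-, 111--
[col 3] --0-0
Prime implicants: --0-0, -1-00, -100-, -1111, 0-111, 1--00, 1-00-, 11--0, 11-0-, 111--
PI chart (minterm → PIs covering it):
  2 | --0-0  (sole → essential)
  7 | 0-111  (sole → essential)
  8 | --0-0,-1-00,-100-
  9 | -100-  (sole → essential)
  10 | --0-0  (sole → essential)
  12 | -1-00  (sole → essential)
  16 | --0-0,1--00,1-00-
  17 | 1-00-  (sole → essential)
  18 | --0-0  (sole → essential)
  20 | 1--00  (sole → essential)
  24 | --0-0,-1-00,-100-,1--00,1-00-,11--0,11-0-
  25 | -100-,1-00-,11-0-
  26 | --0-0,11--0
  29 | 11-0-,111--
  30 | 11--0,111--
  31 | -1111,111--
Essential prime implicants: --0-0, -1-00, -100-, 0-111, 1--00, 1-00-
Petrick residual → 111--
Minimum SOP uses 7 PIs: c'e' + bd'e' + bc'd' + a'cde + ad'e' + ac'd' + abc

7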